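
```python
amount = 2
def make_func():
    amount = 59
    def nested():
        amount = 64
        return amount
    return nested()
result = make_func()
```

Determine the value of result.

Step 1: Three scopes define amount: global (2), make_func (59), nested (64).
Step 2: nested() has its own local amount = 64, which shadows both enclosing and global.
Step 3: result = 64 (local wins in LEGB)

The answer is 64.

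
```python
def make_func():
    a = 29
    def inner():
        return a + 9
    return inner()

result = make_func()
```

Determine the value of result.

Step 1: make_func() defines a = 29.
Step 2: inner() reads a = 29 from enclosing scope, returns 29 + 9 = 38.
Step 3: result = 38

The answer is 38.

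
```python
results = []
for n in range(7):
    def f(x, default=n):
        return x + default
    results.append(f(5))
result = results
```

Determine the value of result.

Step 1: Default argument default=n is evaluated at function definition time.
Step 2: Each iteration creates f with default = current n value.
Step 3: f(5) returns 5 + default. results = [5, 6, 7, 8, 9, 10, 11]

The answer is [5, 6, 7, 8, 9, 10, 11].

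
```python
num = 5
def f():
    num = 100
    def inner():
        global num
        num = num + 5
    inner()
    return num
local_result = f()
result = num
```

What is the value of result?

Step 1: Global num = 5. f() creates local num = 100.
Step 2: inner() declares global num and adds 5: global num = 5 + 5 = 10.
Step 3: f() returns its local num = 100 (unaffected by inner).
Step 4: result = global num = 10

The answer is 10.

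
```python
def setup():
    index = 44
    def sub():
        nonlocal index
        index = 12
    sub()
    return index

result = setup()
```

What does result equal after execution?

Step 1: setup() sets index = 44.
Step 2: sub() uses nonlocal to reassign index = 12.
Step 3: result = 12

The answer is 12.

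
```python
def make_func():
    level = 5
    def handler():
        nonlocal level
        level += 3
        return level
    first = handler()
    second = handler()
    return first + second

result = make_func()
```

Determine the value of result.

Step 1: level starts at 5.
Step 2: First call: level = 5 + 3 = 8, returns 8.
Step 3: Second call: level = 8 + 3 = 11, returns 11.
Step 4: result = 8 + 11 = 19

The answer is 19.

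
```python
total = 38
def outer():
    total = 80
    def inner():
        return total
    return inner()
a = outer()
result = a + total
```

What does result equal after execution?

Step 1: outer() has local total = 80. inner() reads from enclosing.
Step 2: outer() returns 80. Global total = 38 unchanged.
Step 3: result = 80 + 38 = 118

The answer is 118.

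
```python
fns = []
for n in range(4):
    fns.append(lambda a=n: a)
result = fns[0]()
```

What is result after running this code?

Step 1: Default argument a=n captures n's value at each iteration.
Step 2: fns[0] captured a = 0 when n was 0.
Step 3: result = 0

The answer is 0.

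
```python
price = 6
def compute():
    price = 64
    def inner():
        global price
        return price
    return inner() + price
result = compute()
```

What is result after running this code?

Step 1: Global price = 6. compute() shadows with local price = 64.
Step 2: inner() uses global keyword, so inner() returns global price = 6.
Step 3: compute() returns 6 + 64 = 70

The answer is 70.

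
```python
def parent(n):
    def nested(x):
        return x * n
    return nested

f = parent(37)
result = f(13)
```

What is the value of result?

Step 1: parent(37) creates a closure capturing n = 37.
Step 2: f(13) computes 13 * 37 = 481.
Step 3: result = 481

The answer is 481.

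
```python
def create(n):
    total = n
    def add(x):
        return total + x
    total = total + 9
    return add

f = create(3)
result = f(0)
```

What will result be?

Step 1: create(3) sets total = 3, then total = 3 + 9 = 12.
Step 2: Closures capture by reference, so add sees total = 12.
Step 3: f(0) returns 12 + 0 = 12

The answer is 12.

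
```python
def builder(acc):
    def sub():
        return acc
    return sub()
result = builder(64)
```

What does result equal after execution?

Step 1: builder(64) binds parameter acc = 64.
Step 2: sub() looks up acc in enclosing scope and finds the parameter acc = 64.
Step 3: result = 64

The answer is 64.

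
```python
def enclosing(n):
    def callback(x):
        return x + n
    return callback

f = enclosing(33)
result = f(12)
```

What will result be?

Step 1: enclosing(33) creates a closure that captures n = 33.
Step 2: f(12) calls the closure with x = 12, returning 12 + 33 = 45.
Step 3: result = 45

The answer is 45.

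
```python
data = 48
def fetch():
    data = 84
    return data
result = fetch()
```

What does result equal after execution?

Step 1: Global data = 48.
Step 2: fetch() creates local data = 84, shadowing the global.
Step 3: Returns local data = 84. result = 84

The answer is 84.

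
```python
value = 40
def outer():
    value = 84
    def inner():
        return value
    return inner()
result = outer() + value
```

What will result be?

Step 1: Global value = 40. outer() shadows with value = 84.
Step 2: inner() returns enclosing value = 84. outer() = 84.
Step 3: result = 84 + global value (40) = 124

The answer is 124.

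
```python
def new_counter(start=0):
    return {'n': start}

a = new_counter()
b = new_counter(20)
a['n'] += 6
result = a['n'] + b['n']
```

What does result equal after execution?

Step 1: new_counter() returns a new dict each call (immutable default 0).
Step 2: a = {'n': 0}, b = {'n': 20}.
Step 3: a['n'] += 6 = 6. result = 6 + 20 = 26

The answer is 26.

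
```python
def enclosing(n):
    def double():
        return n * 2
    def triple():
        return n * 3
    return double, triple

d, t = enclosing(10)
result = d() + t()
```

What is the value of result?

Step 1: Both closures capture the same n = 10.
Step 2: d() = 10 * 2 = 20, t() = 10 * 3 = 30.
Step 3: result = 20 + 30 = 50

The answer is 50.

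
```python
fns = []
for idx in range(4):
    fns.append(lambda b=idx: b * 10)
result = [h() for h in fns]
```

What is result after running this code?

Step 1: Default arg b=idx captures idx at each iteration.
Step 2: fns[k] has b defaulting to k, returns k * 10.
Step 3: result = [0, 10, 20, 30]

The answer is [0, 10, 20, 30].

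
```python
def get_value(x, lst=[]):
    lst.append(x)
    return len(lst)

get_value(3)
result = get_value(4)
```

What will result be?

Step 1: Mutable default list persists between calls.
Step 2: First call: lst = [3], len = 1. Second call: lst = [3, 4], len = 2.
Step 3: result = 2

The answer is 2.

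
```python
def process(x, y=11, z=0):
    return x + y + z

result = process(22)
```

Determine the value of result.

Step 1: process(22) uses defaults y = 11, z = 0.
Step 2: Returns 22 + 11 + 0 = 33.
Step 3: result = 33

The answer is 33.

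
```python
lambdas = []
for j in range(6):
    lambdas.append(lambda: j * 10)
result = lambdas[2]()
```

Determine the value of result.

Step 1: All lambdas reference the same variable j (late binding).
Step 2: After the loop, j = 5. Every lambda returns j * 10.
Step 3: lambdas[2]() = 5 * 10 = 50

The answer is 50.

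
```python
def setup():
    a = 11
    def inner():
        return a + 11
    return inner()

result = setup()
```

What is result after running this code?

Step 1: setup() defines a = 11.
Step 2: inner() reads a = 11 from enclosing scope, returns 11 + 11 = 22.
Step 3: result = 22

The answer is 22.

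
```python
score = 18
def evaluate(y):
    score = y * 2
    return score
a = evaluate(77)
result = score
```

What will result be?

Step 1: Global score = 18.
Step 2: evaluate(77) creates local score = 77 * 2 = 154.
Step 3: Global score unchanged because no global keyword. result = 18

The answer is 18.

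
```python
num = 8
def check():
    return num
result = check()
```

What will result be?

Step 1: num = 8 is defined in the global scope.
Step 2: check() looks up num. No local num exists, so Python checks the global scope via LEGB rule and finds num = 8.
Step 3: result = 8

The answer is 8.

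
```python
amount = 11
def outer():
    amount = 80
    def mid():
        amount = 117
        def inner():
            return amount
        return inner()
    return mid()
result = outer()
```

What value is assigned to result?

Step 1: Three levels of shadowing: global 11, outer 80, mid 117.
Step 2: inner() finds amount = 117 in enclosing mid() scope.
Step 3: result = 117

The answer is 117.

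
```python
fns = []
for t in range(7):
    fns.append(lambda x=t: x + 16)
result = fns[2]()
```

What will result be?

Step 1: Default argument x=t captures t's value at definition time.
Step 2: fns[2] was defined when t = 2, so x defaults to 2.
Step 3: result = 2 + 16 = 18 (default arg fixes the late binding issue)

The answer is 18.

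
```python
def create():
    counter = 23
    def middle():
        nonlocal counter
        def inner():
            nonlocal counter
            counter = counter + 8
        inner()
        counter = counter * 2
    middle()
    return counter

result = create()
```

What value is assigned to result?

Step 1: counter = 23.
Step 2: inner() adds 8: counter = 23 + 8 = 31.
Step 3: middle() doubles: counter = 31 * 2 = 62.
Step 4: result = 62

The answer is 62.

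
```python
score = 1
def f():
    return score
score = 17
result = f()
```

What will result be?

Step 1: score is first set to 1, then reassigned to 17.
Step 2: f() is called after the reassignment, so it looks up the current global score = 17.
Step 3: result = 17

The answer is 17.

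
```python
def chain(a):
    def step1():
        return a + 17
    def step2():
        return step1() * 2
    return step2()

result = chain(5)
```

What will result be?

Step 1: chain(5) captures a = 5.
Step 2: step2() calls step1() which returns 5 + 17 = 22.
Step 3: step2() returns 22 * 2 = 44

The answer is 44.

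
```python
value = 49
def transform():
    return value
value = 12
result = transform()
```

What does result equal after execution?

Step 1: value is first set to 49, then reassigned to 12.
Step 2: transform() is called after the reassignment, so it looks up the current global value = 12.
Step 3: result = 12

The answer is 12.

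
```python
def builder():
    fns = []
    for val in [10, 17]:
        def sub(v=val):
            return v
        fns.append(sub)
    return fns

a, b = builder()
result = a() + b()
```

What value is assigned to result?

Step 1: Default argument v=val captures val at each iteration.
Step 2: a() returns 10 (captured at first iteration), b() returns 17 (captured at second).
Step 3: result = 10 + 17 = 27

The answer is 27.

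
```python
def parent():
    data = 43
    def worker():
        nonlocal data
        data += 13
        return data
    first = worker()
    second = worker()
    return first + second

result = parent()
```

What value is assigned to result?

Step 1: data starts at 43.
Step 2: First call: data = 43 + 13 = 56, returns 56.
Step 3: Second call: data = 56 + 13 = 69, returns 69.
Step 4: result = 56 + 69 = 125

The answer is 125.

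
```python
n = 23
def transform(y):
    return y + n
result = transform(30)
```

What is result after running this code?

Step 1: n = 23 is defined globally.
Step 2: transform(30) uses parameter y = 30 and looks up n from global scope = 23.
Step 3: result = 30 + 23 = 53

The answer is 53.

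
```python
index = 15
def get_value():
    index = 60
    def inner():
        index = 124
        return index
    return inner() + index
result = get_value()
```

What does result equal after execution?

Step 1: get_value() has local index = 60. inner() has local index = 124.
Step 2: inner() returns its local index = 124.
Step 3: get_value() returns 124 + its own index (60) = 184

The answer is 184.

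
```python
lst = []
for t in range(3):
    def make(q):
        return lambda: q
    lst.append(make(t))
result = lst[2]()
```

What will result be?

Step 1: make(t) creates a new scope capturing q = t at call time.
Step 2: lst[2] = make(2), so its lambda captures q = 2.
Step 3: result = 2 (closure factory fixes late binding)

The answer is 2.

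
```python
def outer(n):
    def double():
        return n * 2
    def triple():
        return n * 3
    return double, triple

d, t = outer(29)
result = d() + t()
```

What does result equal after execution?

Step 1: Both closures capture the same n = 29.
Step 2: d() = 29 * 2 = 58, t() = 29 * 3 = 87.
Step 3: result = 58 + 87 = 145

The answer is 145.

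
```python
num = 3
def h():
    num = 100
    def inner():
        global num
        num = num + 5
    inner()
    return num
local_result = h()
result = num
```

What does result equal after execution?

Step 1: Global num = 3. h() creates local num = 100.
Step 2: inner() declares global num and adds 5: global num = 3 + 5 = 8.
Step 3: h() returns its local num = 100 (unaffected by inner).
Step 4: result = global num = 8

The answer is 8.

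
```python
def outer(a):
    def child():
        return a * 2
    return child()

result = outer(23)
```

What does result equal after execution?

Step 1: outer(23) binds parameter a = 23.
Step 2: child() accesses a = 23 from enclosing scope.
Step 3: result = 23 * 2 = 46

The answer is 46.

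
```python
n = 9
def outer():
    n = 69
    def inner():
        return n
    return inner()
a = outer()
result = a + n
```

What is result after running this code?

Step 1: outer() has local n = 69. inner() reads from enclosing.
Step 2: outer() returns 69. Global n = 9 unchanged.
Step 3: result = 69 + 9 = 78

The answer is 78.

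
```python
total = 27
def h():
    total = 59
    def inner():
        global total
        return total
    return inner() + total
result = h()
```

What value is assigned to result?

Step 1: Global total = 27. h() shadows with local total = 59.
Step 2: inner() uses global keyword, so inner() returns global total = 27.
Step 3: h() returns 27 + 59 = 86

The answer is 86.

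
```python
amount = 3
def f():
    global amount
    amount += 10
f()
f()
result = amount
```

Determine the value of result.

Step 1: amount = 3.
Step 2: First f(): amount = 3 + 10 = 13.
Step 3: Second f(): amount = 13 + 10 = 23. result = 23

The answer is 23.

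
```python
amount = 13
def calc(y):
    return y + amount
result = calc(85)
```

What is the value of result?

Step 1: amount = 13 is defined globally.
Step 2: calc(85) uses parameter y = 85 and looks up amount from global scope = 13.
Step 3: result = 85 + 13 = 98

The answer is 98.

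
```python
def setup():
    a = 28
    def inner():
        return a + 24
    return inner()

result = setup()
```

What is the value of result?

Step 1: setup() defines a = 28.
Step 2: inner() reads a = 28 from enclosing scope, returns 28 + 24 = 52.
Step 3: result = 52

The answer is 52.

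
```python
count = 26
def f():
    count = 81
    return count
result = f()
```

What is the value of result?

Step 1: Global count = 26.
Step 2: f() creates local count = 81, shadowing the global.
Step 3: Returns local count = 81. result = 81

The answer is 81.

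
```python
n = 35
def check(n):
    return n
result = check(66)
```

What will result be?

Step 1: Global n = 35.
Step 2: check(66) takes parameter n = 66, which shadows the global.
Step 3: result = 66

The answer is 66.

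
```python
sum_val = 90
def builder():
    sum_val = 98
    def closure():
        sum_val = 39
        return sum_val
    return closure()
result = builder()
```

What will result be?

Step 1: Three scopes define sum_val: global (90), builder (98), closure (39).
Step 2: closure() has its own local sum_val = 39, which shadows both enclosing and global.
Step 3: result = 39 (local wins in LEGB)

The answer is 39.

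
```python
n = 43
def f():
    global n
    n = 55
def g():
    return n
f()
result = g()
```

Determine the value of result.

Step 1: n = 43.
Step 2: f() sets global n = 55.
Step 3: g() reads global n = 55. result = 55

The answer is 55.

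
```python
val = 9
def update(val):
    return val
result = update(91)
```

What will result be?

Step 1: Global val = 9.
Step 2: update(91) takes parameter val = 91, which shadows the global.
Step 3: result = 91

The answer is 91.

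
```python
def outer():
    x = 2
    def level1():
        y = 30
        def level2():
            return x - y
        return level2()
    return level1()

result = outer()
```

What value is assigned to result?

Step 1: x = 2 in outer. y = 30 in level1.
Step 2: level2() reads x = 2 and y = 30 from enclosing scopes.
Step 3: result = 2 - 30 = -28

The answer is -28.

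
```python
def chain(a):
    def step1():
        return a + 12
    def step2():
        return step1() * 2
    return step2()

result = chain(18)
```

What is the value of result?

Step 1: chain(18) captures a = 18.
Step 2: step2() calls step1() which returns 18 + 12 = 30.
Step 3: step2() returns 30 * 2 = 60

The answer is 60.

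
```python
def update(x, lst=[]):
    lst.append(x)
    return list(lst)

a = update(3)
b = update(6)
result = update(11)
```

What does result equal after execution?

Step 1: Default list is shared. list() creates copies for return values.
Step 2: Internal list grows: [3] -> [3, 6] -> [3, 6, 11].
Step 3: result = [3, 6, 11]

The answer is [3, 6, 11].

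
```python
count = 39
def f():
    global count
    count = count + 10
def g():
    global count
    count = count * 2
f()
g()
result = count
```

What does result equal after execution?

Step 1: count = 39.
Step 2: f() adds 10: count = 39 + 10 = 49.
Step 3: g() doubles: count = 49 * 2 = 98.
Step 4: result = 98

The answer is 98.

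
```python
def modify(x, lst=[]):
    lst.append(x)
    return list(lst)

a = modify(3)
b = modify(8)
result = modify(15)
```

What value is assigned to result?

Step 1: Default list is shared. list() creates copies for return values.
Step 2: Internal list grows: [3] -> [3, 8] -> [3, 8, 15].
Step 3: result = [3, 8, 15]

The answer is [3, 8, 15].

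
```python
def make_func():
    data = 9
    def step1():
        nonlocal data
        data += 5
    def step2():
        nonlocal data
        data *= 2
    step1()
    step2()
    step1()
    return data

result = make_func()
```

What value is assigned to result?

Step 1: data = 9.
Step 2: step1(): data = 9 + 5 = 14.
Step 3: step2(): data = 14 * 2 = 28.
Step 4: step1(): data = 28 + 5 = 33. result = 33

The answer is 33.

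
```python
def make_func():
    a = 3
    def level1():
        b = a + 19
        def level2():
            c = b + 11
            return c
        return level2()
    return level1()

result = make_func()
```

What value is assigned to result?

Step 1: a = 3. b = a + 19 = 22.
Step 2: c = b + 11 = 22 + 11 = 33.
Step 3: result = 33

The answer is 33.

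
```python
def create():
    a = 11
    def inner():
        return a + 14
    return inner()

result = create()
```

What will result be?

Step 1: create() defines a = 11.
Step 2: inner() reads a = 11 from enclosing scope, returns 11 + 14 = 25.
Step 3: result = 25

The answer is 25.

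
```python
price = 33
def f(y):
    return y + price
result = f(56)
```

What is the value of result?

Step 1: price = 33 is defined globally.
Step 2: f(56) uses parameter y = 56 and looks up price from global scope = 33.
Step 3: result = 56 + 33 = 89

The answer is 89.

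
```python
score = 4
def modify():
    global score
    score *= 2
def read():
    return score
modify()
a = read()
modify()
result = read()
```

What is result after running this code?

Step 1: score = 4.
Step 2: First modify(): score = 4 * 2 = 8.
Step 3: Second modify(): score = 8 * 2 = 16.
Step 4: read() returns 16

The answer is 16.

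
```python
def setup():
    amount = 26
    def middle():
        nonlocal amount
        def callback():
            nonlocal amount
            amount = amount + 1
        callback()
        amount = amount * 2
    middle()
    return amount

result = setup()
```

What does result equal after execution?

Step 1: amount = 26.
Step 2: callback() adds 1: amount = 26 + 1 = 27.
Step 3: middle() doubles: amount = 27 * 2 = 54.
Step 4: result = 54

The answer is 54.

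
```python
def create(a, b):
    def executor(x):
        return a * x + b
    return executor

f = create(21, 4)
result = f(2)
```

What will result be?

Step 1: create(21, 4) captures a = 21, b = 4.
Step 2: f(2) computes 21 * 2 + 4 = 46.
Step 3: result = 46

The answer is 46.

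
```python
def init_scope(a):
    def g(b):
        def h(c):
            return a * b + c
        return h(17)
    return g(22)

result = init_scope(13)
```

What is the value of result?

Step 1: a = 13, b = 22, c = 17.
Step 2: h() computes a * b + c = 13 * 22 + 17 = 303.
Step 3: result = 303

The answer is 303.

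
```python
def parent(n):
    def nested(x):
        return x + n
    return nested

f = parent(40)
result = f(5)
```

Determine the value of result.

Step 1: parent(40) creates a closure that captures n = 40.
Step 2: f(5) calls the closure with x = 5, returning 5 + 40 = 45.
Step 3: result = 45

The answer is 45.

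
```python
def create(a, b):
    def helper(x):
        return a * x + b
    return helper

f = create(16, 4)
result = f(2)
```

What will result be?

Step 1: create(16, 4) captures a = 16, b = 4.
Step 2: f(2) computes 16 * 2 + 4 = 36.
Step 3: result = 36

The answer is 36.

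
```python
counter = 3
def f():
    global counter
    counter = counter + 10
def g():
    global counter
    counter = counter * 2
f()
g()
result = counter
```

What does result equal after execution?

Step 1: counter = 3.
Step 2: f() adds 10: counter = 3 + 10 = 13.
Step 3: g() doubles: counter = 13 * 2 = 26.
Step 4: result = 26

The answer is 26.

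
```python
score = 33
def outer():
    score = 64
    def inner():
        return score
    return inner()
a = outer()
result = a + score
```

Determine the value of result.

Step 1: outer() has local score = 64. inner() reads from enclosing.
Step 2: outer() returns 64. Global score = 33 unchanged.
Step 3: result = 64 + 33 = 97

The answer is 97.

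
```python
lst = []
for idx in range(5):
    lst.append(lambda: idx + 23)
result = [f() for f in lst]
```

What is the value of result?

Step 1: All lambdas capture idx by reference. After the loop, idx = 4.
Step 2: Each call returns 4 + 23 = 27.
Step 3: result = [27, 27, 27, 27, 27]

The answer is [27, 27, 27, 27, 27].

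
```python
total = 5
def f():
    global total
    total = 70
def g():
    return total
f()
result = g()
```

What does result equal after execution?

Step 1: total = 5.
Step 2: f() sets global total = 70.
Step 3: g() reads global total = 70. result = 70

The answer is 70.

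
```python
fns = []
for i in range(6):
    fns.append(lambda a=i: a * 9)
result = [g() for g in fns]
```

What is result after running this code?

Step 1: Default arg a=i captures i at each iteration.
Step 2: fns[k] has a defaulting to k, returns k * 9.
Step 3: result = [0, 9, 18, 27, 36, 45]

The answer is [0, 9, 18, 27, 36, 45].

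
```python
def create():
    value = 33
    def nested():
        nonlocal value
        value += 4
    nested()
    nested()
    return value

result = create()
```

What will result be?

Step 1: value starts at 33.
Step 2: nested() is called 2 times, each adding 4.
Step 3: value = 33 + 4 * 2 = 41

The answer is 41.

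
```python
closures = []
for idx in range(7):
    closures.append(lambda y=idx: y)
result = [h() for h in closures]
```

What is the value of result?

Step 1: Default arg y=idx captures idx at each iteration.
Step 2: Each lambda has its own default: 0, 1, ..., 6.
Step 3: result = [0, 1, 2, 3, 4, 5, 6]

The answer is [0, 1, 2, 3, 4, 5, 6].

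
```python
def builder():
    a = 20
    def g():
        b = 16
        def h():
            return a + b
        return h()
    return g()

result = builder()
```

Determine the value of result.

Step 1: builder() defines a = 20. g() defines b = 16.
Step 2: h() accesses both from enclosing scopes: a = 20, b = 16.
Step 3: result = 20 + 16 = 36

The answer is 36.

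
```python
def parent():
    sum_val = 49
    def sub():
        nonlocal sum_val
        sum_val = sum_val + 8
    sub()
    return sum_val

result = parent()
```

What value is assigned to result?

Step 1: parent() sets sum_val = 49.
Step 2: sub() uses nonlocal to modify sum_val in parent's scope: sum_val = 49 + 8 = 57.
Step 3: parent() returns the modified sum_val = 57

The answer is 57.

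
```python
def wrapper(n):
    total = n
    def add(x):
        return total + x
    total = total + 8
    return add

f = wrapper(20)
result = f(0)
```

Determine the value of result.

Step 1: wrapper(20) sets total = 20, then total = 20 + 8 = 28.
Step 2: Closures capture by reference, so add sees total = 28.
Step 3: f(0) returns 28 + 0 = 28

The answer is 28.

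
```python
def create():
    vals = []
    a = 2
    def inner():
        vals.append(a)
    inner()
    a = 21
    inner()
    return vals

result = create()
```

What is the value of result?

Step 1: a = 2. inner() appends current a to vals.
Step 2: First inner(): appends 2. Then a = 21.
Step 3: Second inner(): appends 21 (closure sees updated a). result = [2, 21]

The answer is [2, 21].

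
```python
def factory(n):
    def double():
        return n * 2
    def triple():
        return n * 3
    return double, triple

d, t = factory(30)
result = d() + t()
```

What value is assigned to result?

Step 1: Both closures capture the same n = 30.
Step 2: d() = 30 * 2 = 60, t() = 30 * 3 = 90.
Step 3: result = 60 + 90 = 150

The answer is 150.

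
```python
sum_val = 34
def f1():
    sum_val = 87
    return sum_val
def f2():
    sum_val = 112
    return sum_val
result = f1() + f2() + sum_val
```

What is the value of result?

Step 1: Each function shadows global sum_val with its own local.
Step 2: f1() returns 87, f2() returns 112.
Step 3: Global sum_val = 34 is unchanged. result = 87 + 112 + 34 = 233

The answer is 233.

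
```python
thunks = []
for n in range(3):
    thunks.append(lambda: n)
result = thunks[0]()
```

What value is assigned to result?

Step 1: The loop creates 3 lambdas, all referencing the same variable n.
Step 2: After the loop, n = 2 (final value).
Step 3: thunks[0]() looks up n at call time and finds 2. This is the late binding gotcha. result = 2

The answer is 2.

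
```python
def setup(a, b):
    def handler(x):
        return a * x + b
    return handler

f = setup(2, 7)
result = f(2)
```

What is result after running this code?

Step 1: setup(2, 7) captures a = 2, b = 7.
Step 2: f(2) computes 2 * 2 + 7 = 11.
Step 3: result = 11

The answer is 11.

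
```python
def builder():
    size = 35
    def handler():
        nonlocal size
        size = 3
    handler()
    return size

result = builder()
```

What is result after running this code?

Step 1: builder() sets size = 35.
Step 2: handler() uses nonlocal to reassign size = 3.
Step 3: result = 3

The answer is 3.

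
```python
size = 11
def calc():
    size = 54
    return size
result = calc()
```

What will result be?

Step 1: Global size = 11.
Step 2: calc() creates local size = 54, shadowing the global.
Step 3: Returns local size = 54. result = 54

The answer is 54.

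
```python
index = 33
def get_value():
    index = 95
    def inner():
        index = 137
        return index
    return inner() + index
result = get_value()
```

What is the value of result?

Step 1: get_value() has local index = 95. inner() has local index = 137.
Step 2: inner() returns its local index = 137.
Step 3: get_value() returns 137 + its own index (95) = 232

The answer is 232.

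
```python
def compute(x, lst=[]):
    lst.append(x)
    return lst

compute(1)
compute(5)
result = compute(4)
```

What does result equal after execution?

Step 1: Mutable default argument gotcha! The list [] is created once.
Step 2: Each call appends to the SAME list: [1], [1, 5], [1, 5, 4].
Step 3: result = [1, 5, 4]

The answer is [1, 5, 4].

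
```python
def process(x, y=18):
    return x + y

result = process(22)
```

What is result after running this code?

Step 1: process(22) uses default y = 18.
Step 2: Returns 22 + 18 = 40.
Step 3: result = 40

The answer is 40.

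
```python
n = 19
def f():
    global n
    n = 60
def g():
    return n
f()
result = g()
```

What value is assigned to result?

Step 1: n = 19.
Step 2: f() sets global n = 60.
Step 3: g() reads global n = 60. result = 60

The answer is 60.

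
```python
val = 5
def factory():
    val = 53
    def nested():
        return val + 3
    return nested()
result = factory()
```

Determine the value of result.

Step 1: factory() shadows global val with val = 53.
Step 2: nested() finds val = 53 in enclosing scope, computes 53 + 3 = 56.
Step 3: result = 56

The answer is 56.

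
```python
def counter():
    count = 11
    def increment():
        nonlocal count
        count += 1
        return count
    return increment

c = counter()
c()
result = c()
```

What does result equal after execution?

Step 1: counter() creates closure with count = 11.
Step 2: Each c() call increments count via nonlocal. After 2 calls: 11 + 2 = 13.
Step 3: result = 13

The answer is 13.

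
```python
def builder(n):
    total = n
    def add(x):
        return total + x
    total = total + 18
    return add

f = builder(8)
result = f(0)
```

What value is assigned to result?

Step 1: builder(8) sets total = 8, then total = 8 + 18 = 26.
Step 2: Closures capture by reference, so add sees total = 26.
Step 3: f(0) returns 26 + 0 = 26

The answer is 26.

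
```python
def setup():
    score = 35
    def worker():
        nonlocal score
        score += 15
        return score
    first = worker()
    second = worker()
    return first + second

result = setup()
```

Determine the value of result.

Step 1: score starts at 35.
Step 2: First call: score = 35 + 15 = 50, returns 50.
Step 3: Second call: score = 50 + 15 = 65, returns 65.
Step 4: result = 50 + 65 = 115

The answer is 115.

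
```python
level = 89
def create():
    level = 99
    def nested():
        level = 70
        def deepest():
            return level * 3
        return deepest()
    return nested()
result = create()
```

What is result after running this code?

Step 1: deepest() looks up level through LEGB: not local, finds level = 70 in enclosing nested().
Step 2: Returns 70 * 3 = 210.
Step 3: result = 210

The answer is 210.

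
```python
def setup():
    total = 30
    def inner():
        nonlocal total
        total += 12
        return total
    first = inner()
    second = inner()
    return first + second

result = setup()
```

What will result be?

Step 1: total starts at 30.
Step 2: First call: total = 30 + 12 = 42, returns 42.
Step 3: Second call: total = 42 + 12 = 54, returns 54.
Step 4: result = 42 + 54 = 96

The answer is 96.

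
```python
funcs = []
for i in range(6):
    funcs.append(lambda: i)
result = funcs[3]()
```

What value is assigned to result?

Step 1: The loop creates 6 lambdas, all referencing the same variable i.
Step 2: After the loop, i = 5 (final value).
Step 3: funcs[3]() looks up i at call time and finds 5. This is the late binding gotcha. result = 5

The answer is 5.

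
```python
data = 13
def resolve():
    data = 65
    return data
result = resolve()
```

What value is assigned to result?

Step 1: Global data = 13.
Step 2: resolve() creates local data = 65, shadowing the global.
Step 3: Returns local data = 65. result = 65

The answer is 65.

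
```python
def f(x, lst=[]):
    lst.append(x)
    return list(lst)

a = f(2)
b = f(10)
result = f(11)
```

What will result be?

Step 1: Default list is shared. list() creates copies for return values.
Step 2: Internal list grows: [2] -> [2, 10] -> [2, 10, 11].
Step 3: result = [2, 10, 11]

The answer is [2, 10, 11].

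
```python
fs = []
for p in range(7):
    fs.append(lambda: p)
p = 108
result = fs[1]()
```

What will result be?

Step 1: Lambdas capture the variable p by reference, not by value.
Step 2: After the loop, p is reassigned to 108.
Step 3: fs[1]() looks up the current p = 108. result = 108

The answer is 108.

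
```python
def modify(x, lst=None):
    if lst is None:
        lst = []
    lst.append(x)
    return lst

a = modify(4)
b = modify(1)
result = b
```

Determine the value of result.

Step 1: None default with guard creates a NEW list each call.
Step 2: a = [4] (fresh list). b = [1] (another fresh list).
Step 3: result = [1] (this is the fix for mutable default)

The answer is [1].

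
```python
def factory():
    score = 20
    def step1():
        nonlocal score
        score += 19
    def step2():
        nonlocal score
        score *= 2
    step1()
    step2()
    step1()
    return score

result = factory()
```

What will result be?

Step 1: score = 20.
Step 2: step1(): score = 20 + 19 = 39.
Step 3: step2(): score = 39 * 2 = 78.
Step 4: step1(): score = 78 + 19 = 97. result = 97

The answer is 97.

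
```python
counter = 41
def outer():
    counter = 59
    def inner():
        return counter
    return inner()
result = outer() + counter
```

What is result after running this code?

Step 1: Global counter = 41. outer() shadows with counter = 59.
Step 2: inner() returns enclosing counter = 59. outer() = 59.
Step 3: result = 59 + global counter (41) = 100

The answer is 100.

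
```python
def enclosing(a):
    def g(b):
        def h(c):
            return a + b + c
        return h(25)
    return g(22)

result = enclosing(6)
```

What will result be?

Step 1: a = 6, b = 22, c = 25 across three nested scopes.
Step 2: h() accesses all three via LEGB rule.
Step 3: result = 6 + 22 + 25 = 53

The answer is 53.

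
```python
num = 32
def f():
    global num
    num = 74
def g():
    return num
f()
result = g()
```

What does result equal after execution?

Step 1: num = 32.
Step 2: f() sets global num = 74.
Step 3: g() reads global num = 74. result = 74

The answer is 74.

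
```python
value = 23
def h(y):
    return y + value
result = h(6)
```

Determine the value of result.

Step 1: value = 23 is defined globally.
Step 2: h(6) uses parameter y = 6 and looks up value from global scope = 23.
Step 3: result = 6 + 23 = 29

The answer is 29.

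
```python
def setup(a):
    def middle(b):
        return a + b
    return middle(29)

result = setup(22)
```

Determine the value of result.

Step 1: setup(22) passes a = 22.
Step 2: middle(29) has b = 29, reads a = 22 from enclosing.
Step 3: result = 22 + 29 = 51

The answer is 51.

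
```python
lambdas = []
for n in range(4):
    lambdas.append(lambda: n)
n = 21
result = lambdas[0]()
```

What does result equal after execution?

Step 1: Lambdas capture the variable n by reference, not by value.
Step 2: After the loop, n is reassigned to 21.
Step 3: lambdas[0]() looks up the current n = 21. result = 21

The answer is 21.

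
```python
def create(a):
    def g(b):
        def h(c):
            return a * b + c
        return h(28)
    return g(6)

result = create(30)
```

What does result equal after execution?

Step 1: a = 30, b = 6, c = 28.
Step 2: h() computes a * b + c = 30 * 6 + 28 = 208.
Step 3: result = 208

The answer is 208.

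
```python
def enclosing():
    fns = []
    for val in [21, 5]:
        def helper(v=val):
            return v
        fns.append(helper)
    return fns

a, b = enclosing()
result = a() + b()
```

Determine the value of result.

Step 1: Default argument v=val captures val at each iteration.
Step 2: a() returns 21 (captured at first iteration), b() returns 5 (captured at second).
Step 3: result = 21 + 5 = 26

The answer is 26.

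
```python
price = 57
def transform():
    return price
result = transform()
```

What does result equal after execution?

Step 1: price = 57 is defined in the global scope.
Step 2: transform() looks up price. No local price exists, so Python checks the global scope via LEGB rule and finds price = 57.
Step 3: result = 57

The answer is 57.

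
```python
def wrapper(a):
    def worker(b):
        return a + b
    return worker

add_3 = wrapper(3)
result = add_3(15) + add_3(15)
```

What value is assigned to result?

Step 1: add_3 captures a = 3.
Step 2: add_3(15) = 3 + 15 = 18, called twice.
Step 3: result = 18 + 18 = 36

The answer is 36.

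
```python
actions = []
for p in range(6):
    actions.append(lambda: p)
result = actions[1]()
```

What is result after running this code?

Step 1: The loop creates 6 lambdas, all referencing the same variable p.
Step 2: After the loop, p = 5 (final value).
Step 3: actions[1]() looks up p at call time and finds 5. This is the late binding gotcha. result = 5

The answer is 5.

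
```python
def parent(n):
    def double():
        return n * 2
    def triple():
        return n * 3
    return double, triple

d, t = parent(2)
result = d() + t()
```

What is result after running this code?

Step 1: Both closures capture the same n = 2.
Step 2: d() = 2 * 2 = 4, t() = 2 * 3 = 6.
Step 3: result = 4 + 6 = 10

The answer is 10.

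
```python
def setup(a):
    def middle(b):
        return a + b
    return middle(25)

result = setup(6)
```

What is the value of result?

Step 1: setup(6) passes a = 6.
Step 2: middle(25) has b = 25, reads a = 6 from enclosing.
Step 3: result = 6 + 25 = 31

The answer is 31.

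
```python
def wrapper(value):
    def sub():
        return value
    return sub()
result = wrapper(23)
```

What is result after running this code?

Step 1: wrapper(23) binds parameter value = 23.
Step 2: sub() looks up value in enclosing scope and finds the parameter value = 23.
Step 3: result = 23

The answer is 23.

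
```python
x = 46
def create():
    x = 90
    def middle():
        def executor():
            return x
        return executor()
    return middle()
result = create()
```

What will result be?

Step 1: create() defines x = 90. middle() and executor() have no local x.
Step 2: executor() checks local (none), enclosing middle() (none), enclosing create() and finds x = 90.
Step 3: result = 90

The answer is 90.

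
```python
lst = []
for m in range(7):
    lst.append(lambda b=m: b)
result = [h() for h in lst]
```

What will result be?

Step 1: Default arg b=m captures m at each iteration.
Step 2: Each lambda has its own default: 0, 1, ..., 6.
Step 3: result = [0, 1, 2, 3, 4, 5, 6]

The answer is [0, 1, 2, 3, 4, 5, 6].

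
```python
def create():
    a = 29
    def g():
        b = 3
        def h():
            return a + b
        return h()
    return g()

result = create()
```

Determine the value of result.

Step 1: create() defines a = 29. g() defines b = 3.
Step 2: h() accesses both from enclosing scopes: a = 29, b = 3.
Step 3: result = 29 + 3 = 32

The answer is 32.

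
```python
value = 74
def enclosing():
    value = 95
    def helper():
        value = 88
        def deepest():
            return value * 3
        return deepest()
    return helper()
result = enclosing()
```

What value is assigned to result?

Step 1: deepest() looks up value through LEGB: not local, finds value = 88 in enclosing helper().
Step 2: Returns 88 * 3 = 264.
Step 3: result = 264

The answer is 264.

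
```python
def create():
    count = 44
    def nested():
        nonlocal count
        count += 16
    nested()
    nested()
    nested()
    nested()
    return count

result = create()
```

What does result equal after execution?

Step 1: count starts at 44.
Step 2: nested() is called 4 times, each adding 16.
Step 3: count = 44 + 16 * 4 = 108

The answer is 108.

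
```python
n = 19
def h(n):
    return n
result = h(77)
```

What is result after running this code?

Step 1: Global n = 19.
Step 2: h(77) takes parameter n = 77, which shadows the global.
Step 3: result = 77

The answer is 77.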